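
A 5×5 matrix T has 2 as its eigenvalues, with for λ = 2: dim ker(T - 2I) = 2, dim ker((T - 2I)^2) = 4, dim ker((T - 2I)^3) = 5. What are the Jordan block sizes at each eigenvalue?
λ = 2: successive nullity increments [2, 2, 1] count blocks of size ≥ k; block sizes are [3, 2].

Jordan blocks: (2, 3), (2, 2)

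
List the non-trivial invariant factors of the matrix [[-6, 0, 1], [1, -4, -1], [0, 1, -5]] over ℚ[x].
The Jordan structure of A has elementary divisors (x + 5)^3. Arranging the block sizes at each eigenvalue in decreasing order and taking row products gives the invariant factors.

Invariant factors (smallest first, each dividing the next): (x + 5)^3.

Check: the last factor (x + 5)^3 is the minimal polynomial, and the product (x + 5)^3 is the characteristic polynomial.

(x + 5)^3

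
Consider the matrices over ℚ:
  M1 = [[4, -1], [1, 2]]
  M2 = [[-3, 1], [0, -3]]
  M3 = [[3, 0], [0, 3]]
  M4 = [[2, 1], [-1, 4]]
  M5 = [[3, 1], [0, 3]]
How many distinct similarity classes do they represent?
Characteristic polynomials: χ_{M1} = (x - 3)^2, χ_{M2} = (x + 3)^2, χ_{M3} = (x - 3)^2, χ_{M4} = (x - 3)^2, χ_{M5} = (x - 3)^2.

{M1, M4, M5}: invariant factors (x - 3)^2.

{M2}: invariant factors (x + 3)^2.

{M3}: invariant factors x - 3, x - 3.

Matrices are similar if and only if their invariant-factor lists agree; the partition into similarity classes is {M1, M4, M5}, {M2}, {M3}.

3 classes: {M1, M4, M5}, {M2}, {M3}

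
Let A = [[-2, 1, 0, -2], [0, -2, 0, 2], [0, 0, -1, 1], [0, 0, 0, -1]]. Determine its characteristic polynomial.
χ_A(x) = (x + 1)^2(x + 2)^2

xI - A = [[x + 2, -1, 0, 2], [0, x + 2, 0, -2], [0, 0, x + 1, -1], [0, 0, 0, x + 1]].

Expanding det(xI - A) along the first row:
det(xI - A) = + (x + 2)·det([[x + 2, 0, -2], [0, x + 1, -1], [0, 0, x + 1]]) - (-1)·det([[0, 0, -2], [0, x + 1, -1], [0, 0, x + 1]]) + (0)·det([[0, x + 2, -2], [0, 0, -1], [0, 0, x + 1]]) - (2)·det([[0, x + 2, 0], [0, 0, x + 1], [0, 0, 0]]).

Evaluating gives χ_A(x) = x^4 + 6x^3 + 13x^2 + 12x + 4 = (x + 1)^2(x + 2)^2.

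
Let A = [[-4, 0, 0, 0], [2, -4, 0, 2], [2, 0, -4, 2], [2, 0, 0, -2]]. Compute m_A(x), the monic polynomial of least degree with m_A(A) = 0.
m_A(x) = (x + 2)(x + 4)

The characteristic polynomial factors as (x + 2)(x + 4)^3. The minimal polynomial is ∏(x - λ)^{k_λ} where k_λ is the size of the largest Jordan block at λ.

For λ = -4: rank(A + 4I) = 1, and the largest Jordan block has size 1 (the smallest k with rank((A + 4I)^k) = rank((A + 4I)^(k+1))).
For λ = -2: rank(A + 2I) = 3, and the largest Jordan block has size 1 (the smallest k with rank((A + 2I)^k) = rank((A + 2I)^(k+1))).

So m_A(x) = (x + 2)(x + 4).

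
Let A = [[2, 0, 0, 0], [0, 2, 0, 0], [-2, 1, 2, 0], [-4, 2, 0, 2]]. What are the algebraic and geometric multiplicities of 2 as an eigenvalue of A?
algebraic multiplicity 4, geometric multiplicity 3

The characteristic polynomial is (x - 2)^4, so the factor x - 2 appears with exponent 4: the algebraic multiplicity is 4.

rank(A - 2I) = 1, so the eigenspace has dimension 4 - 1 = 3: the geometric multiplicity is 3.

Since 3 < 4, A is not diagonalizable.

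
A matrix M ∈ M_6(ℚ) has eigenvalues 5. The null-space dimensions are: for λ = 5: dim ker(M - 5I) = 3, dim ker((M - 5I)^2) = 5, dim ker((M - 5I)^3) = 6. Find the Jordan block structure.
λ = 5: successive nullity increments [3, 2, 1] count blocks of size ≥ k; block sizes are [3, 2, 1].

Jordan blocks: (5, 3), (5, 2), (5, 1)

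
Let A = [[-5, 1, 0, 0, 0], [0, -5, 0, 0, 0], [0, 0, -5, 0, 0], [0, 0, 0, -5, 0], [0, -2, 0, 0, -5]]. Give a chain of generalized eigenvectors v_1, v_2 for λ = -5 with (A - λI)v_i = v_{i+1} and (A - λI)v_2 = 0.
We seek v_1 ∈ ker((A + 5I)^2) \ ker(A + 5I), then set v_{i+1} = (A + 5I) v_i.

One such chain is v_1 = [[0, 1, 0, 0, 0]]^T, v_2 = [[1, 0, 0, 0, -2]]^T. Check: (A + 5I) v_2 = [[0, 0, 0, 0, 0]]^T = 0.

v_1 = [[0, 1, 0, 0, 0]]^T, v_2 = [[1, 0, 0, 0, -2]]^T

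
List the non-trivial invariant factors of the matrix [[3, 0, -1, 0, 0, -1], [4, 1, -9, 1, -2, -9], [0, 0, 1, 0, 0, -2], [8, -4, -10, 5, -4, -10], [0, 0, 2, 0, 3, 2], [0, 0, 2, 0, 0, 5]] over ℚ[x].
x - 3, x - 3, (x - 3)^2, (x - 3)^2

The Jordan structure of A has elementary divisors (x - 3)^2, (x - 3)^2, (x - 3), (x - 3). Arranging the block sizes at each eigenvalue in decreasing order and taking row products gives the invariant factors.

Invariant factors (smallest first, each dividing the next): x - 3, x - 3, (x - 3)^2, (x - 3)^2.

Check: the last factor (x - 3)^2 is the minimal polynomial, and the product (x - 3)^6 is the characteristic polynomial.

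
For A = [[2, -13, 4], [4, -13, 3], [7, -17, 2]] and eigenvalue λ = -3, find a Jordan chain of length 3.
v_1 = [[-3, 0, 4]]^T, v_2 = [[1, 0, -1]]^T, v_3 = [[1, 1, 2]]^T

We seek v_1 ∈ ker((A + 3I)^3) \ ker((A + 3I)^2), then set v_{i+1} = (A + 3I) v_i.

One such chain is v_1 = [[-3, 0, 4]]^T, v_2 = [[1, 0, -1]]^T, v_3 = [[1, 1, 2]]^T. Check: (A + 3I) v_3 = [[0, 0, 0]]^T = 0.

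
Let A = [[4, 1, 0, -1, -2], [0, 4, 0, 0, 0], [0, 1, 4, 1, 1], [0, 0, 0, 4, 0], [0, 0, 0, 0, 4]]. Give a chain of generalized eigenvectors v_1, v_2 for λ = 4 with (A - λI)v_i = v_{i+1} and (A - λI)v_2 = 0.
v_1 = [[1, 1, -1, -2, 1]]^T, v_2 = [[1, 0, 0, 0, 0]]^T

We seek v_1 ∈ ker((A - 4I)^2) \ ker(A - 4I), then set v_{i+1} = (A - 4I) v_i.

One such chain is v_1 = [[1, 1, -1, -2, 1]]^T, v_2 = [[1, 0, 0, 0, 0]]^T. Check: (A - 4I) v_2 = [[0, 0, 0, 0, 0]]^T = 0.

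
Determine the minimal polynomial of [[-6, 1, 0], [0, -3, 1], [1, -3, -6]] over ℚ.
The characteristic polynomial factors as (x + 5)^3. The minimal polynomial is ∏(x - λ)^{k_λ} where k_λ is the size of the largest Jordan block at λ.

For λ = -5: rank(A + 5I) = 2, and the largest Jordan block has size 3 (the smallest k with rank((A + 5I)^k) = rank((A + 5I)^(k+1))).

So m_A(x) = (x + 5)^3.

m_A(x) = (x + 5)^3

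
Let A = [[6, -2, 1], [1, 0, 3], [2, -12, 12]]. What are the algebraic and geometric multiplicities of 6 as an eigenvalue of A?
algebraic multiplicity 3, geometric multiplicity 1

The characteristic polynomial is (x - 6)^3, so the factor x - 6 appears with exponent 3: the algebraic multiplicity is 3.

rank(A - 6I) = 2, so the eigenspace has dimension 3 - 2 = 1: the geometric multiplicity is 1.

Since 1 < 3, A is not diagonalizable.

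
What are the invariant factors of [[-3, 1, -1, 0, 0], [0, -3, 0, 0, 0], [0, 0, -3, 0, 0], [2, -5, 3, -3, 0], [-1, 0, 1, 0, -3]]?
x + 3, x + 3, (x + 3)^3

The Jordan structure of A has elementary divisors (x + 3)^3, (x + 3), (x + 3). Arranging the block sizes at each eigenvalue in decreasing order and taking row products gives the invariant factors.

Invariant factors (smallest first, each dividing the next): x + 3, x + 3, (x + 3)^3.

Check: the last factor (x + 3)^3 is the minimal polynomial, and the product (x + 3)^5 is the characteristic polynomial.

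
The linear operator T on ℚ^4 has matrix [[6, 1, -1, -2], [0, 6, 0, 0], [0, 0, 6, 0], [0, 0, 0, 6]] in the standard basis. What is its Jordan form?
J = [[6, 1, 0, 0], [0, 6, 0, 0], [0, 0, 6, 0], [0, 0, 0, 6]]

The characteristic polynomial is det(xI - A) = (x - 6)^4, so the eigenvalues are 6 (algebraic multiplicity 4).

For λ = 6: rank(A - 6I) = 1, rank((A - 6I)^2) = 0. The eigenspace has dimension 4 - 1 = 3, so there are 3 Jordan blocks; the rank sequence gives block sizes [2, 1, 1].

Assembling the blocks gives the Jordan form J above.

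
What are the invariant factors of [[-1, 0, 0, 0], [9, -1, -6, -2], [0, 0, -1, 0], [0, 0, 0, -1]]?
x + 1, x + 1, (x + 1)^2

The Jordan structure of A has elementary divisors (x + 1)^2, (x + 1), (x + 1). Arranging the block sizes at each eigenvalue in decreasing order and taking row products gives the invariant factors.

Invariant factors (smallest first, each dividing the next): x + 1, x + 1, (x + 1)^2.

Check: the last factor (x + 1)^2 is the minimal polynomial, and the product (x + 1)^4 is the characteristic polynomial.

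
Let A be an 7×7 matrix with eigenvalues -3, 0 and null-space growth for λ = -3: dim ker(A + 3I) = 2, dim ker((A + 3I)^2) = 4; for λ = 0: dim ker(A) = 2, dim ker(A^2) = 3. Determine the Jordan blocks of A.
λ = -3: successive nullity increments [2, 2] count blocks of size ≥ k; block sizes are [2, 2].
λ = 0: successive nullity increments [2, 1] count blocks of size ≥ k; block sizes are [2, 1].

Jordan blocks: (-3, 2), (-3, 2), (0, 2), (0, 1)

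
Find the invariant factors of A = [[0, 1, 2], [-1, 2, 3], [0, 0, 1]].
The Jordan structure of A has elementary divisors (x - 1)^3. Arranging the block sizes at each eigenvalue in decreasing order and taking row products gives the invariant factors.

Invariant factors (smallest first, each dividing the next): (x - 1)^3.

Check: the last factor (x - 1)^3 is the minimal polynomial, and the product (x - 1)^3 is the characteristic polynomial.

(x - 1)^3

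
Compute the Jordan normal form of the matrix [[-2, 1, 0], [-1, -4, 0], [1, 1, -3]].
J = [[-3, 1, 0], [0, -3, 0], [0, 0, -3]]

The characteristic polynomial is det(xI - A) = (x + 3)^3, so the eigenvalues are -3 (algebraic multiplicity 3).

For λ = -3: rank(A + 3I) = 1, rank((A + 3I)^2) = 0. The eigenspace has dimension 3 - 1 = 2, so there are 2 Jordan blocks; the rank sequence gives block sizes [2, 1].

Assembling the blocks gives the Jordan form J above.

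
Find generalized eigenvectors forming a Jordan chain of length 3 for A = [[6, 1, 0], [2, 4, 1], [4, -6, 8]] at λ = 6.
We seek v_1 ∈ ker((A - 6I)^3) \ ker((A - 6I)^2), then set v_{i+1} = (A - 6I) v_i.

One such chain is v_1 = [[0, 0, 1]]^T, v_2 = [[0, 1, 2]]^T, v_3 = [[1, 0, -2]]^T. Check: (A - 6I) v_3 = [[0, 0, 0]]^T = 0.

v_1 = [[0, 0, 1]]^T, v_2 = [[0, 1, 2]]^T, v_3 = [[1, 0, -2]]^T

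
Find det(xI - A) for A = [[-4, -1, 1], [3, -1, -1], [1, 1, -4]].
χ_A(x) = (x + 3)^3

xI - A = [[x + 4, 1, -1], [-3, x + 1, 1], [-1, -1, x + 4]].

Expanding det(xI - A) along the first row:
det(xI - A) = + (x + 4)·det([[x + 1, 1], [-1, x + 4]]) - (1)·det([[-3, 1], [-1, x + 4]]) + (-1)·det([[-3, x + 1], [-1, -1]]).

Evaluating gives χ_A(x) = x^3 + 9x^2 + 27x + 27 = (x + 3)^3.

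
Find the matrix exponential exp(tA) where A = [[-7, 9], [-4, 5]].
A has Jordan form J = [[-1, 1], [0, -1]] with A = PJP^{-1}, so e^{tA} = P e^{tJ} P^{-1}.

For a Jordan block J_k(λ), e^{tJ_k(λ)} = e^{λt} · (I + tN + t^2 N^2/2! + ... + t^{k-1} N^{k-1}/(k-1)!) where N is the nilpotent superdiagonal part.

Assembling the blocks and conjugating back gives the entries of e^{tA} as shown above.

e^{tA} = [[(1 - 6*t)*e^{-t}, 9*t*e^{-t}], [-4*t*e^{-t}, (6*t + 1)*e^{-t}]]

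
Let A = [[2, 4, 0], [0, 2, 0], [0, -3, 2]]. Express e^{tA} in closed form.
e^{tA} = [[e^{2*t}, 4*t*e^{2*t}, 0], [0, e^{2*t}, 0], [0, -3*t*e^{2*t}, e^{2*t}]]

A has Jordan form J = [[2, 1, 0], [0, 2, 0], [0, 0, 2]] with A = PJP^{-1}, so e^{tA} = P e^{tJ} P^{-1}.

For a Jordan block J_k(λ), e^{tJ_k(λ)} = e^{λt} · (I + tN + t^2 N^2/2! + ... + t^{k-1} N^{k-1}/(k-1)!) where N is the nilpotent superdiagonal part.

Assembling the blocks and conjugating back gives the entries of e^{tA} as shown above.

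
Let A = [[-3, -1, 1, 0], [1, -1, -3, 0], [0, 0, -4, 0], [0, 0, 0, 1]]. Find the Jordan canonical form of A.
J = [[-4, 0, 0, 0], [0, -2, 1, 0], [0, 0, -2, 0], [0, 0, 0, 1]]

The characteristic polynomial is det(xI - A) = (x - 1)(x + 2)^2(x + 4), so the eigenvalues are -4 (algebraic multiplicity 1), -2 (algebraic multiplicity 2), 1 (algebraic multiplicity 1).

For λ = -4: algebraic multiplicity 1 gives one 1×1 block.

For λ = -2: rank(A + 2I) = 3, rank((A + 2I)^2) = 2. The eigenspace has dimension 4 - 3 = 1, so there is 1 Jordan block; the rank sequence gives block sizes [2].

For λ = 1: algebraic multiplicity 1 gives one 1×1 block.

Assembling the blocks gives the Jordan form J above.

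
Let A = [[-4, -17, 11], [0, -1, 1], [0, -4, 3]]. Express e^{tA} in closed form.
e^{tA} = [[e^{-4*t}, (-(2*t + 3)*e^{5*t} + 3)*e^{-4*t}, ((t + 2)*e^{5*t} - 2)*e^{-4*t}], [0, (1 - 2*t)*e^{t}, t*e^{t}], [0, -4*t*e^{t}, (2*t + 1)*e^{t}]]

A has Jordan form J = [[-4, 0, 0], [0, 1, 1], [0, 0, 1]] with A = PJP^{-1}, so e^{tA} = P e^{tJ} P^{-1}.

For a Jordan block J_k(λ), e^{tJ_k(λ)} = e^{λt} · (I + tN + t^2 N^2/2! + ... + t^{k-1} N^{k-1}/(k-1)!) where N is the nilpotent superdiagonal part.

Assembling the blocks and conjugating back gives the entries of e^{tA} as shown above.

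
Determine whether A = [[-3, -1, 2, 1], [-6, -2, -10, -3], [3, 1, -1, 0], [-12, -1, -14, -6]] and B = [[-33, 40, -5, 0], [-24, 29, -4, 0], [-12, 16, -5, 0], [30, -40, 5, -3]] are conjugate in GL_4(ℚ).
Both have characteristic polynomial (x + 3)^4 and minimal polynomial (x + 3)^2. But rank(A + 3I) = 2 for A while rank(B + 3I) = 1 for B, so the number of Jordan blocks at λ = -3 differs. A and B are not similar.

No.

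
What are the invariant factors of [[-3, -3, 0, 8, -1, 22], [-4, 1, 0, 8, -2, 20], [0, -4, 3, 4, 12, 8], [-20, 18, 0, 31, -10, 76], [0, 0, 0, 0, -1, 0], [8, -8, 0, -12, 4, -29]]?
x + 1, (x - 3)(x + 1), (x - 3)(x + 1)^2

The Jordan structure of A has elementary divisors (x + 1)^2, (x + 1), (x + 1), (x - 3), (x - 3). Arranging the block sizes at each eigenvalue in decreasing order and taking row products gives the invariant factors.

Invariant factors (smallest first, each dividing the next): x + 1, (x - 3)(x + 1), (x - 3)(x + 1)^2.

Check: the last factor (x - 3)(x + 1)^2 is the minimal polynomial, and the product (x - 3)^2(x + 1)^4 is the characteristic polynomial.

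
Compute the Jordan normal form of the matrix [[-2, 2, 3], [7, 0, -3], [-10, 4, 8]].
J = [[2, 1, 0], [0, 2, 1], [0, 0, 2]]

The characteristic polynomial is det(xI - A) = (x - 2)^3, so the eigenvalues are 2 (algebraic multiplicity 3).

For λ = 2: rank(A - 2I) = 2, rank((A - 2I)^2) = 1, rank((A - 2I)^3) = 0. The eigenspace has dimension 3 - 2 = 1, so there is 1 Jordan block; the rank sequence gives block sizes [3].

Assembling the blocks gives the Jordan form J above.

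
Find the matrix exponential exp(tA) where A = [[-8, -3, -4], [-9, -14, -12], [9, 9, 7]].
A has Jordan form J = [[-5, 1, 0], [0, -5, 0], [0, 0, -5]] with A = PJP^{-1}, so e^{tA} = P e^{tJ} P^{-1}.

For a Jordan block J_k(λ), e^{tJ_k(λ)} = e^{λt} · (I + tN + t^2 N^2/2! + ... + t^{k-1} N^{k-1}/(k-1)!) where N is the nilpotent superdiagonal part.

Assembling the blocks and conjugating back gives the entries of e^{tA} as shown above.

e^{tA} = [[(1 - 3*t)*e^{-5*t}, -3*t*e^{-5*t}, -4*t*e^{-5*t}], [-9*t*e^{-5*t}, (1 - 9*t)*e^{-5*t}, -12*t*e^{-5*t}], [9*t*e^{-5*t}, 9*t*e^{-5*t}, (12*t + 1)*e^{-5*t}]]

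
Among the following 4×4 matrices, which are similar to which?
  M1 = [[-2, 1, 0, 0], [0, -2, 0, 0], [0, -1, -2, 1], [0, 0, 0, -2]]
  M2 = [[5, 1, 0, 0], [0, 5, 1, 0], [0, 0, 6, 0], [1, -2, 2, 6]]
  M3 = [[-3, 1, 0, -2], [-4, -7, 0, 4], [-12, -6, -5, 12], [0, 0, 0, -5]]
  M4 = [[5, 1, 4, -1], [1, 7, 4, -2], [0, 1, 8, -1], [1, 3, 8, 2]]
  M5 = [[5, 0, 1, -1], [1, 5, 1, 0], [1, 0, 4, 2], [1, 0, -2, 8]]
4 classes: {M1}, {M2, M4}, {M3}, {M5}

Characteristic polynomials: χ_{M1} = (x + 2)^4, χ_{M2} = (x - 6)^2(x - 5)^2, χ_{M3} = (x + 5)^4, χ_{M4} = (x - 6)^2(x - 5)^2, χ_{M5} = (x - 6)^2(x - 5)^2.

{M1}: invariant factors (x + 2)^2, (x + 2)^2.

{M2, M4}: invariant factors (x - 6)^2(x - 5)^2.

{M3}: invariant factors x + 5, x + 5, (x + 5)^2.

{M5}: invariant factors x - 5, (x - 6)^2(x - 5).

Matrices are similar if and only if their invariant-factor lists agree; the partition into similarity classes is {M1}, {M2, M4}, {M3}, {M5}.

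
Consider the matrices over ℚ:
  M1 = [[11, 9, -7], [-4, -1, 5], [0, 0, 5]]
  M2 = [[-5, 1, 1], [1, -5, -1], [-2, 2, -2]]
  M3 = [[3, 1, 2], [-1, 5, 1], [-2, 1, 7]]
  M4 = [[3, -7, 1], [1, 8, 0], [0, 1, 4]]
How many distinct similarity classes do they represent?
2 classes: {M1, M3, M4}, {M2}

Characteristic polynomials: χ_{M1} = (x - 5)^3, χ_{M2} = (x + 4)^3, χ_{M3} = (x - 5)^3, χ_{M4} = (x - 5)^3.

{M1, M3, M4}: invariant factors (x - 5)^3.

{M2}: invariant factors x + 4, (x + 4)^2.

Matrices are similar if and only if their invariant-factor lists agree; the partition into similarity classes is {M1, M3, M4}, {M2}.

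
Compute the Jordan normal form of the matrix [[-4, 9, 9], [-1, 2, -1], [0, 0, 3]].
The characteristic polynomial is det(xI - A) = (x - 3)(x + 1)^2, so the eigenvalues are -1 (algebraic multiplicity 2), 3 (algebraic multiplicity 1).

For λ = -1: rank(A + I) = 2, rank((A + I)^2) = 1. The eigenspace has dimension 3 - 2 = 1, so there is 1 Jordan block; the rank sequence gives block sizes [2].

For λ = 3: algebraic multiplicity 1 gives one 1×1 block.

Assembling the blocks gives the Jordan form J above.

J = [[-1, 1, 0], [0, -1, 0], [0, 0, 3]]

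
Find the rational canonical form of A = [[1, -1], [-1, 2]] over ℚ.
R = [[0, -1], [1, 3]]

The invariant factors of A (the non-unit diagonal entries of the Smith normal form of xI - A over ℚ[x]) are x^2 - 3x + 1, each dividing the next. The characteristic polynomial is their product, x^2 - 3x + 1.

The rational canonical form is the block-diagonal matrix of companion matrices C(f_i):
R = [[0, -1], [1, 3]].

Note the characteristic polynomial does not split into linear factors over ℚ, so A has no Jordan form over ℚ; the rational canonical form exists over any field.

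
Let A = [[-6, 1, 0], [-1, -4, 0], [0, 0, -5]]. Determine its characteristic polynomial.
χ_A(x) = (x + 5)^3

xI - A = [[x + 6, -1, 0], [1, x + 4, 0], [0, 0, x + 5]].

Expanding det(xI - A) along the first row:
det(xI - A) = + (x + 6)·det([[x + 4, 0], [0, x + 5]]) - (-1)·det([[1, 0], [0, x + 5]]) + (0)·det([[1, x + 4], [0, 0]]).

Evaluating gives χ_A(x) = x^3 + 15x^2 + 75x + 125 = (x + 5)^3.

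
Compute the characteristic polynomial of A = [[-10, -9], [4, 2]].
xI - A = [[x + 10, 9], [-4, x - 2]].

Expanding det(xI - A) along the first row:
det(xI - A) = + (x + 10)·det([[x - 2]]) - (9)·det([[-4]]).

Evaluating gives χ_A(x) = x^2 + 8x + 16 = (x + 4)^2.

χ_A(x) = (x + 4)^2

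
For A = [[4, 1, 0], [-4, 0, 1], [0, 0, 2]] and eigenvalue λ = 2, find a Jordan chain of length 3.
v_1 = [[0, -1, -1]]^T, v_2 = [[-1, 1, 0]]^T, v_3 = [[-1, 2, 0]]^T

We seek v_1 ∈ ker((A - 2I)^3) \ ker((A - 2I)^2), then set v_{i+1} = (A - 2I) v_i.

One such chain is v_1 = [[0, -1, -1]]^T, v_2 = [[-1, 1, 0]]^T, v_3 = [[-1, 2, 0]]^T. Check: (A - 2I) v_3 = [[0, 0, 0]]^T = 0.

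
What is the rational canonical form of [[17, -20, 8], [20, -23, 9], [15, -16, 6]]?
The invariant factors of A (the non-unit diagonal entries of the Smith normal form of xI - A over ℚ[x]) are (x - 2)(x + 1)^2, each dividing the next. The characteristic polynomial is their product, (x - 2)(x + 1)^2.

The rational canonical form is the block-diagonal matrix of companion matrices C(f_i):
R = [[0, 0, 2], [1, 0, 3], [0, 1, 0]].

R = [[0, 0, 2], [1, 0, 3], [0, 1, 0]]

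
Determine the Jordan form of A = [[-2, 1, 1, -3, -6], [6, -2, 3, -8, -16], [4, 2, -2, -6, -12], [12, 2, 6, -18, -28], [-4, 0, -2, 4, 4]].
J = [[-4, 1, 0, 0, 0], [0, -4, 1, 0, 0], [0, 0, -4, 0, 0], [0, 0, 0, -4, 0], [0, 0, 0, 0, -4]]

The characteristic polynomial is det(xI - A) = (x + 4)^5, so the eigenvalues are -4 (algebraic multiplicity 5).

For λ = -4: rank(A + 4I) = 2, rank((A + 4I)^2) = 1, rank((A + 4I)^3) = 0. The eigenspace has dimension 5 - 2 = 3, so there are 3 Jordan blocks; the rank sequence gives block sizes [3, 1, 1].

Assembling the blocks gives the Jordan form J above.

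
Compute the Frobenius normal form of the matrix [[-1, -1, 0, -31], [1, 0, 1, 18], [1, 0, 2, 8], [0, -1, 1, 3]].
The invariant factors of A (the non-unit diagonal entries of the Smith normal form of xI - A over ℚ[x]) are (x^2 - 2x + 4)^2, each dividing the next. The characteristic polynomial is their product, (x^2 - 2x + 4)^2.

The rational canonical form is the block-diagonal matrix of companion matrices C(f_i):
R = [[0, 0, 0, -16], [1, 0, 0, 16], [0, 1, 0, -12], [0, 0, 1, 4]].

Note the characteristic polynomial does not split into linear factors over ℚ, so A has no Jordan form over ℚ; the rational canonical form exists over any field.

R = [[0, 0, 0, -16], [1, 0, 0, 16], [0, 1, 0, -12], [0, 0, 1, 4]]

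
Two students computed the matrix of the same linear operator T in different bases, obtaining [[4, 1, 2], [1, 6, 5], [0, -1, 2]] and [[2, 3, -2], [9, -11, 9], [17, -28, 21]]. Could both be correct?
Yes.

Two matrices over a field are similar if and only if they have the same invariant factors.

Both A and B have characteristic polynomial (x - 4)^3 and minimal polynomial (x - 4)^3. Computing further, both have invariant factors (x - 4)^3. Hence A and B are similar.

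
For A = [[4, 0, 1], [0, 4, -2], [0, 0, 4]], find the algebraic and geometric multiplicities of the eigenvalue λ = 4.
algebraic multiplicity 3, geometric multiplicity 2

The characteristic polynomial is (x - 4)^3, so the factor x - 4 appears with exponent 3: the algebraic multiplicity is 3.

rank(A - 4I) = 1, so the eigenspace has dimension 3 - 1 = 2: the geometric multiplicity is 2.

Since 2 < 3, A is not diagonalizable.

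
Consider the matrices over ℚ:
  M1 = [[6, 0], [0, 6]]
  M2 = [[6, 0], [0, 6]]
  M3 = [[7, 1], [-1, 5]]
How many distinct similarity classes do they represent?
Characteristic polynomials: χ_{M1} = (x - 6)^2, χ_{M2} = (x - 6)^2, χ_{M3} = (x - 6)^2.

{M1, M2}: invariant factors x - 6, x - 6.

{M3}: invariant factors (x - 6)^2.

Matrices are similar if and only if their invariant-factor lists agree; the partition into similarity classes is {M1, M2}, {M3}.

2 classes: {M1, M2}, {M3}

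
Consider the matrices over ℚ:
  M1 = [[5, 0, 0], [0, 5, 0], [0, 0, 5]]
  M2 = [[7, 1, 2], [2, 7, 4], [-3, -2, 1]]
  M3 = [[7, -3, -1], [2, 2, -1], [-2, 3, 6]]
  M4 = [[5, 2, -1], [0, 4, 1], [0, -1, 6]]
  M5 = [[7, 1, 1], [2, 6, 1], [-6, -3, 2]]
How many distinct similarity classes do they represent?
Characteristic polynomials: χ_{M1} = (x - 5)^3, χ_{M2} = (x - 5)^3, χ_{M3} = (x - 5)^3, χ_{M4} = (x - 5)^3, χ_{M5} = (x - 5)^3.

{M1}: invariant factors x - 5, x - 5, x - 5.

{M2, M4}: invariant factors (x - 5)^3.

{M3, M5}: invariant factors x - 5, (x - 5)^2.

Matrices are similar if and only if their invariant-factor lists agree; the partition into similarity classes is {M1}, {M2, M4}, {M3, M5}.

3 classes: {M1}, {M2, M4}, {M3, M5}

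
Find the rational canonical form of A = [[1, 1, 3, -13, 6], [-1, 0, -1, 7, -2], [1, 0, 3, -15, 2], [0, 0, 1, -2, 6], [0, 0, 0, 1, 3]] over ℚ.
R = [[0, 0, 0, 0, 0], [1, 0, 0, 0, 0], [0, 1, 0, 0, 4], [0, 0, 1, 0, -8], [0, 0, 0, 1, 5]]

The invariant factors of A (the non-unit diagonal entries of the Smith normal form of xI - A over ℚ[x]) are x^2(x - 2)^2(x - 1), each dividing the next. The characteristic polynomial is their product, x^2(x - 2)^2(x - 1).

The rational canonical form is the block-diagonal matrix of companion matrices C(f_i):
R = [[0, 0, 0, 0, 0], [1, 0, 0, 0, 0], [0, 1, 0, 0, 4], [0, 0, 1, 0, -8], [0, 0, 0, 1, 5]].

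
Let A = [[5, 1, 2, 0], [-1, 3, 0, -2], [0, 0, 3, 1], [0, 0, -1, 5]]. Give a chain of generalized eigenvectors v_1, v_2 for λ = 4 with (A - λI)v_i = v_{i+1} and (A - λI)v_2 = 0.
v_1 = [[0, 1, 0, 0]]^T, v_2 = [[1, -1, 0, 0]]^T

We seek v_1 ∈ ker((A - 4I)^2) \ ker(A - 4I), then set v_{i+1} = (A - 4I) v_i.

One such chain is v_1 = [[0, 1, 0, 0]]^T, v_2 = [[1, -1, 0, 0]]^T. Check: (A - 4I) v_2 = [[0, 0, 0, 0]]^T = 0.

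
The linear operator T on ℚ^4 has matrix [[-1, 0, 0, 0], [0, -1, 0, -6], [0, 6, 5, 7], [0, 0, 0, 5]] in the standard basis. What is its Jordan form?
J = [[-1, 0, 0, 0], [0, -1, 0, 0], [0, 0, 5, 1], [0, 0, 0, 5]]

The characteristic polynomial is det(xI - A) = (x - 5)^2(x + 1)^2, so the eigenvalues are -1 (algebraic multiplicity 2), 5 (algebraic multiplicity 2).

For λ = -1: rank(A + I) = 2. The eigenspace has dimension 4 - 2 = 2, so there are 2 Jordan blocks; the rank sequence gives block sizes [1, 1].

For λ = 5: rank(A - 5I) = 3, rank((A - 5I)^2) = 2. The eigenspace has dimension 4 - 3 = 1, so there is 1 Jordan block; the rank sequence gives block sizes [2].

Assembling the blocks gives the Jordan form J above.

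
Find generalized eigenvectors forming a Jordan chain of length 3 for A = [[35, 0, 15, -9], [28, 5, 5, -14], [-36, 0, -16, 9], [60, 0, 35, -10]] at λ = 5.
We seek v_1 ∈ ker((A - 5I)^3) \ ker((A - 5I)^2), then set v_{i+1} = (A - 5I) v_i.

One such chain is v_1 = [[-5, -5, 5, -8]]^T, v_2 = [[-3, -3, 3, -5]]^T, v_3 = [[0, 1, 0, 0]]^T. Check: (A - 5I) v_3 = [[0, 0, 0, 0]]^T = 0.

v_1 = [[-5, -5, 5, -8]]^T, v_2 = [[-3, -3, 3, -5]]^T, v_3 = [[0, 1, 0, 0]]^T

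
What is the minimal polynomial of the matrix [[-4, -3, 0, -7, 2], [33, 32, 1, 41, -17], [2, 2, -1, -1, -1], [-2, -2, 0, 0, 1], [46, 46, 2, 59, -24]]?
The characteristic polynomial factors as (x - 3)^2(x + 1)^3. The minimal polynomial is ∏(x - λ)^{k_λ} where k_λ is the size of the largest Jordan block at λ.

For λ = -1: rank(A + I) = 4, and the largest Jordan block has size 3 (the smallest k with rank((A + I)^k) = rank((A + I)^(k+1))).
For λ = 3: rank(A - 3I) = 4, and the largest Jordan block has size 2 (the smallest k with rank((A - 3I)^k) = rank((A - 3I)^(k+1))).

So m_A(x) = (x - 3)^2(x + 1)^3.

m_A(x) = (x - 3)^2(x + 1)^3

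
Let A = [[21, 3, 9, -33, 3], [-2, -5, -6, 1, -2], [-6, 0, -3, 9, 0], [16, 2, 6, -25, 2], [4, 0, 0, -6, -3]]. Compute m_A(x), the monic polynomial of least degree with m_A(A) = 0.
m_A(x) = (x + 3)^2

The characteristic polynomial factors as (x + 3)^5. The minimal polynomial is ∏(x - λ)^{k_λ} where k_λ is the size of the largest Jordan block at λ.

For λ = -3: rank(A + 3I) = 2, and the largest Jordan block has size 2 (the smallest k with rank((A + 3I)^k) = rank((A + 3I)^(k+1))).

So m_A(x) = (x + 3)^2.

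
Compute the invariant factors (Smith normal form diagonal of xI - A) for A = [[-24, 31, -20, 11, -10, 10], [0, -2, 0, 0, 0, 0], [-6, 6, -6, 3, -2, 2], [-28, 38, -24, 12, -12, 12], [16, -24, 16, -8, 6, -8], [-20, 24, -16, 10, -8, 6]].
x + 2, (x + 2)^2, (x - 2)(x + 2)^2

The Jordan structure of A has elementary divisors (x + 2)^2, (x + 2)^2, (x + 2), (x - 2). Arranging the block sizes at each eigenvalue in decreasing order and taking row products gives the invariant factors.

Invariant factors (smallest first, each dividing the next): x + 2, (x + 2)^2, (x - 2)(x + 2)^2.

Check: the last factor (x - 2)(x + 2)^2 is the minimal polynomial, and the product (x - 2)(x + 2)^5 is the characteristic polynomial.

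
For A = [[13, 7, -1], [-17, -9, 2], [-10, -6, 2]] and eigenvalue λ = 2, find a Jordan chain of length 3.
We seek v_1 ∈ ker((A - 2I)^3) \ ker((A - 2I)^2), then set v_{i+1} = (A - 2I) v_i.

One such chain is v_1 = [[0, 0, 1]]^T, v_2 = [[-1, 2, 0]]^T, v_3 = [[3, -5, -2]]^T. Check: (A - 2I) v_3 = [[0, 0, 0]]^T = 0.

v_1 = [[0, 0, 1]]^T, v_2 = [[-1, 2, 0]]^T, v_3 = [[3, -5, -2]]^T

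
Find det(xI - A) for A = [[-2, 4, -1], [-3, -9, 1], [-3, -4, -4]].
χ_A(x) = (x + 5)^3

xI - A = [[x + 2, -4, 1], [3, x + 9, -1], [3, 4, x + 4]].

Expanding det(xI - A) along the first row:
det(xI - A) = + (x + 2)·det([[x + 9, -1], [4, x + 4]]) - (-4)·det([[3, -1], [3, x + 4]]) + (1)·det([[3, x + 9], [3, 4]]).

Evaluating gives χ_A(x) = x^3 + 15x^2 + 75x + 125 = (x + 5)^3.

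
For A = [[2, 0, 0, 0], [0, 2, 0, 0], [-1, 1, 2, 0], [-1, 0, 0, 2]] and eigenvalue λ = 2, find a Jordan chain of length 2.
v_1 = [[1, 2, -1, 2]]^T, v_2 = [[0, 0, 1, -1]]^T

We seek v_1 ∈ ker((A - 2I)^2) \ ker(A - 2I), then set v_{i+1} = (A - 2I) v_i.

One such chain is v_1 = [[1, 2, -1, 2]]^T, v_2 = [[0, 0, 1, -1]]^T. Check: (A - 2I) v_2 = [[0, 0, 0, 0]]^T = 0.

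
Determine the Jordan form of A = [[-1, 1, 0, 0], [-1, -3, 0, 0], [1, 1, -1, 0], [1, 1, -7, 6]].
J = [[-2, 1, 0, 0], [0, -2, 0, 0], [0, 0, -1, 0], [0, 0, 0, 6]]

The characteristic polynomial is det(xI - A) = (x - 6)(x + 1)(x + 2)^2, so the eigenvalues are -2 (algebraic multiplicity 2), -1 (algebraic multiplicity 1), 6 (algebraic multiplicity 1).

For λ = -2: rank(A + 2I) = 3, rank((A + 2I)^2) = 2. The eigenspace has dimension 4 - 3 = 1, so there is 1 Jordan block; the rank sequence gives block sizes [2].

For λ = -1: algebraic multiplicity 1 gives one 1×1 block.

For λ = 6: algebraic multiplicity 1 gives one 1×1 block.

Assembling the blocks gives the Jordan form J above.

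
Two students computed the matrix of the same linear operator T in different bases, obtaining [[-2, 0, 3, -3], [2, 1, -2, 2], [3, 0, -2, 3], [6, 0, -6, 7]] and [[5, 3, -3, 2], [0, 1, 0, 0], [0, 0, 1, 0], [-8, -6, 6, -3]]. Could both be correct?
Two matrices over a field are similar if and only if they have the same invariant factors.

Both A and B have characteristic polynomial (x - 1)^4 and minimal polynomial (x - 1)^2. Computing further, both have invariant factors x - 1, x - 1, (x - 1)^2. Hence A and B are similar.

Yes.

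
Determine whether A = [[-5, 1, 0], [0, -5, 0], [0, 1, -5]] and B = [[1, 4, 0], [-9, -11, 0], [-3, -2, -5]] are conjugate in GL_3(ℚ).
Yes.

Two matrices over a field are similar if and only if they have the same invariant factors.

Both A and B have characteristic polynomial (x + 5)^3 and minimal polynomial (x + 5)^2. Computing further, both have invariant factors x + 5, (x + 5)^2. Hence A and B are similar.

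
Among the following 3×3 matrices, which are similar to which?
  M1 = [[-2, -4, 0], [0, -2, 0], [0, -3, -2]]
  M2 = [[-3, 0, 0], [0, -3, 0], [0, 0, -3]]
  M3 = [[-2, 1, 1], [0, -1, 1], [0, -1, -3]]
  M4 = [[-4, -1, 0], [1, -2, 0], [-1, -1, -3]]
3 classes: {M1, M3}, {M2}, {M4}

Characteristic polynomials: χ_{M1} = (x + 2)^3, χ_{M2} = (x + 3)^3, χ_{M3} = (x + 2)^3, χ_{M4} = (x + 3)^3.

{M1, M3}: invariant factors x + 2, (x + 2)^2.

{M2}: invariant factors x + 3, x + 3, x + 3.

{M4}: invariant factors x + 3, (x + 3)^2.

Matrices are similar if and only if their invariant-factor lists agree; the partition into similarity classes is {M1, M3}, {M2}, {M4}.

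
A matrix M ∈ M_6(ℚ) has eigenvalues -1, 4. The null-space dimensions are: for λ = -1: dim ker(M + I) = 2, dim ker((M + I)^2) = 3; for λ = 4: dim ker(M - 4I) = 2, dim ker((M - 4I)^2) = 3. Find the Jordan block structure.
Jordan blocks: (-1, 2), (-1, 1), (4, 2), (4, 1)

λ = -1: successive nullity increments [2, 1] count blocks of size ≥ k; block sizes are [2, 1].
λ = 4: successive nullity increments [2, 1] count blocks of size ≥ k; block sizes are [2, 1].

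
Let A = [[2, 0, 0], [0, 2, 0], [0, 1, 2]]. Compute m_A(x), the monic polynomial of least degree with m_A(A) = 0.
The characteristic polynomial factors as (x - 2)^3. The minimal polynomial is ∏(x - λ)^{k_λ} where k_λ is the size of the largest Jordan block at λ.

For λ = 2: rank(A - 2I) = 1, and the largest Jordan block has size 2 (the smallest k with rank((A - 2I)^k) = rank((A - 2I)^(k+1))).

So m_A(x) = (x - 2)^2.

m_A(x) = (x - 2)^2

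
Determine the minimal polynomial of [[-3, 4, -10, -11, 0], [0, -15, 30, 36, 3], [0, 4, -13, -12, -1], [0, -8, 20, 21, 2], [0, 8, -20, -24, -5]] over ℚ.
The characteristic polynomial factors as (x + 3)^5. The minimal polynomial is ∏(x - λ)^{k_λ} where k_λ is the size of the largest Jordan block at λ.

For λ = -3: rank(A + 3I) = 2, and the largest Jordan block has size 2 (the smallest k with rank((A + 3I)^k) = rank((A + 3I)^(k+1))).

So m_A(x) = (x + 3)^2.

m_A(x) = (x + 3)^2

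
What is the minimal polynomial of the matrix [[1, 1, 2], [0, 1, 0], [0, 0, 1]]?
The characteristic polynomial factors as (x - 1)^3. The minimal polynomial is ∏(x - λ)^{k_λ} where k_λ is the size of the largest Jordan block at λ.

For λ = 1: rank(A - I) = 1, and the largest Jordan block has size 2 (the smallest k with rank((A - I)^k) = rank((A - I)^(k+1))).

So m_A(x) = (x - 1)^2.

m_A(x) = (x - 1)^2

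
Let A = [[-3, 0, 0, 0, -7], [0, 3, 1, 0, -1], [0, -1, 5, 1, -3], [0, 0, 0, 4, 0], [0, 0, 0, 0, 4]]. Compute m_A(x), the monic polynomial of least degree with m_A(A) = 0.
The characteristic polynomial factors as (x - 4)^4(x + 3). The minimal polynomial is ∏(x - λ)^{k_λ} where k_λ is the size of the largest Jordan block at λ.

For λ = -3: rank(A + 3I) = 4, and the largest Jordan block has size 1 (the smallest k with rank((A + 3I)^k) = rank((A + 3I)^(k+1))).
For λ = 4: rank(A - 4I) = 3, and the largest Jordan block has size 3 (the smallest k with rank((A - 4I)^k) = rank((A - 4I)^(k+1))).

So m_A(x) = (x - 4)^3(x + 3).

m_A(x) = (x - 4)^3(x + 3)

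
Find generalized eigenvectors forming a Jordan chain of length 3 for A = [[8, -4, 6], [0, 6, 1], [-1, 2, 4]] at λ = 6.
v_1 = [[1, 1, 0]]^T, v_2 = [[-2, 0, 1]]^T, v_3 = [[2, 1, 0]]^T

We seek v_1 ∈ ker((A - 6I)^3) \ ker((A - 6I)^2), then set v_{i+1} = (A - 6I) v_i.

One such chain is v_1 = [[1, 1, 0]]^T, v_2 = [[-2, 0, 1]]^T, v_3 = [[2, 1, 0]]^T. Check: (A - 6I) v_3 = [[0, 0, 0]]^T = 0.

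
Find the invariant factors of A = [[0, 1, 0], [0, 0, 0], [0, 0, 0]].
x, x^2

The Jordan structure of A has elementary divisors x^2, x. Arranging the block sizes at each eigenvalue in decreasing order and taking row products gives the invariant factors.

Invariant factors (smallest first, each dividing the next): x, x^2.

Check: the last factor x^2 is the minimal polynomial, and the product x^3 is the characteristic polynomial.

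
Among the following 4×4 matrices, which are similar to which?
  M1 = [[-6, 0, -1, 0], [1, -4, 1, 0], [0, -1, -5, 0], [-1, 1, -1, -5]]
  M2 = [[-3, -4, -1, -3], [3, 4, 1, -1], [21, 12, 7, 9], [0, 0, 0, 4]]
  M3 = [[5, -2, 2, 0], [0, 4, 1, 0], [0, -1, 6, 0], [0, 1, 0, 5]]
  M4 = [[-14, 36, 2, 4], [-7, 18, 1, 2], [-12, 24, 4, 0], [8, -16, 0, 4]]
Characteristic polynomials: χ_{M1} = (x + 5)^4, χ_{M2} = x(x - 4)^3, χ_{M3} = (x - 5)^4, χ_{M4} = x(x - 4)^3.

{M1}: invariant factors x + 5, (x + 5)^3.

{M2, M4}: invariant factors x - 4, x(x - 4)^2.

{M3}: invariant factors x - 5, (x - 5)^3.

Matrices are similar if and only if their invariant-factor lists agree; the partition into similarity classes is {M1}, {M2, M4}, {M3}.

3 classes: {M1}, {M2, M4}, {M3}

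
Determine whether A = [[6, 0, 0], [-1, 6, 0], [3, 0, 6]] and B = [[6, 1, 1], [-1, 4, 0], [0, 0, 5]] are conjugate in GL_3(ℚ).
trace(A) = 18 but trace(B) = 15. The trace is a similarity invariant, so A and B are not similar.

No.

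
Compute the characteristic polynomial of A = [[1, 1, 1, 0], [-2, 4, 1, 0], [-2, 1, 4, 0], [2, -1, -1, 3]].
xI - A = [[x - 1, -1, -1, 0], [2, x - 4, -1, 0], [2, -1, x - 4, 0], [-2, 1, 1, x - 3]].

Expanding det(xI - A) along the first row:
det(xI - A) = + (x - 1)·det([[x - 4, -1, 0], [-1, x - 4, 0], [1, 1, x - 3]]) - (-1)·det([[2, -1, 0], [2, x - 4, 0], [-2, 1, x - 3]]) + (-1)·det([[2, x - 4, 0], [2, -1, 0], [-2, 1, x - 3]]) - (0)·det([[2, x - 4, -1], [2, -1, x - 4], [-2, 1, 1]]).

Evaluating gives χ_A(x) = x^4 - 12x^3 + 54x^2 - 108x + 81 = (x - 3)^4.

χ_A(x) = (x - 3)^4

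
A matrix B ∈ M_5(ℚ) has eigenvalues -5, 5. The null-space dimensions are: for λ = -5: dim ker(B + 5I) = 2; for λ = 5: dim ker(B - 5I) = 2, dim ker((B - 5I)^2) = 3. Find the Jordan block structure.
Jordan blocks: (-5, 1), (-5, 1), (5, 2), (5, 1)

λ = -5: successive nullity increments [2] count blocks of size ≥ k; block sizes are [1, 1].
λ = 5: successive nullity increments [2, 1] count blocks of size ≥ k; block sizes are [2, 1].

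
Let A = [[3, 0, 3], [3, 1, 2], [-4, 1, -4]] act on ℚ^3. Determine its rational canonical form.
R = [[0, 0, 3], [1, 0, 3], [0, 1, 0]]

The invariant factors of A (the non-unit diagonal entries of the Smith normal form of xI - A over ℚ[x]) are x^3 - 3x - 3, each dividing the next. The characteristic polynomial is their product, x^3 - 3x - 3.

The rational canonical form is the block-diagonal matrix of companion matrices C(f_i):
R = [[0, 0, 3], [1, 0, 3], [0, 1, 0]].

Note the characteristic polynomial does not split into linear factors over ℚ, so A has no Jordan form over ℚ; the rational canonical form exists over any field.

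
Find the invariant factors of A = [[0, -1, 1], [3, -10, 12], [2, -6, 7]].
The Jordan structure of A has elementary divisors (x + 1)^3. Arranging the block sizes at each eigenvalue in decreasing order and taking row products gives the invariant factors.

Invariant factors (smallest first, each dividing the next): (x + 1)^3.

Check: the last factor (x + 1)^3 is the minimal polynomial, and the product (x + 1)^3 is the characteristic polynomial.

(x + 1)^3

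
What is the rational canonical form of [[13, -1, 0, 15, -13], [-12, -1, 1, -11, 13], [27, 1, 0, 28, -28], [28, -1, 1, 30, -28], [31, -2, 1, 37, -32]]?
R = [[0, 0, 0, 0, -100], [1, 0, 0, 0, 65], [0, 1, 0, 0, -14], [0, 0, 1, 0, -24], [0, 0, 0, 1, 10]]

The invariant factors of A (the non-unit diagonal entries of the Smith normal form of xI - A over ℚ[x]) are (x - 5)^2(x^3 - x + 4), each dividing the next. The characteristic polynomial is their product, (x - 5)^2(x^3 - x + 4).

The rational canonical form is the block-diagonal matrix of companion matrices C(f_i):
R = [[0, 0, 0, 0, -100], [1, 0, 0, 0, 65], [0, 1, 0, 0, -14], [0, 0, 1, 0, -24], [0, 0, 0, 1, 10]].

Note the characteristic polynomial does not split into linear factors over ℚ, so A has no Jordan form over ℚ; the rational canonical form exists over any field.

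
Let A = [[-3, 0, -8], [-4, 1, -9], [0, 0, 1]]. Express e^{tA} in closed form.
A has Jordan form J = [[-3, 0, 0], [0, 1, 1], [0, 0, 1]] with A = PJP^{-1}, so e^{tA} = P e^{tJ} P^{-1}.

For a Jordan block J_k(λ), e^{tJ_k(λ)} = e^{λt} · (I + tN + t^2 N^2/2! + ... + t^{k-1} N^{k-1}/(k-1)!) where N is the nilpotent superdiagonal part.

Assembling the blocks and conjugating back gives the entries of e^{tA} as shown above.

e^{tA} = [[e^{-3*t}, 0, -2*e^{t} + 2*e^{-3*t}], [-e^{t} + e^{-3*t}, e^{t}, (-(t + 2)*e^{4*t} + 2)*e^{-3*t}], [0, 0, e^{t}]]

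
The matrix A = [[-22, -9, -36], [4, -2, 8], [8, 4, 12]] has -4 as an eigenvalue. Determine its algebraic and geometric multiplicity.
The characteristic polynomial is (x + 4)^3, so the factor x + 4 appears with exponent 3: the algebraic multiplicity is 3.

rank(A + 4I) = 1, so the eigenspace has dimension 3 - 1 = 2: the geometric multiplicity is 2.

Since 2 < 3, A is not diagonalizable.

algebraic multiplicity 3, geometric multiplicity 2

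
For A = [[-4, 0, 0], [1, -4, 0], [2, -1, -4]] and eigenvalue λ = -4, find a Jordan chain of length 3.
We seek v_1 ∈ ker((A + 4I)^3) \ ker((A + 4I)^2), then set v_{i+1} = (A + 4I) v_i.

One such chain is v_1 = [[1, 2, 1]]^T, v_2 = [[0, 1, 0]]^T, v_3 = [[0, 0, -1]]^T. Check: (A + 4I) v_3 = [[0, 0, 0]]^T = 0.

v_1 = [[1, 2, 1]]^T, v_2 = [[0, 1, 0]]^T, v_3 = [[0, 0, -1]]^T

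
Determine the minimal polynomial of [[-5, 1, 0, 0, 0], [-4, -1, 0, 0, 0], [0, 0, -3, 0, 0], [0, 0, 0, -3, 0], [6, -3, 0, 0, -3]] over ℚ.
The characteristic polynomial factors as (x + 3)^5. The minimal polynomial is ∏(x - λ)^{k_λ} where k_λ is the size of the largest Jordan block at λ.

For λ = -3: rank(A + 3I) = 1, and the largest Jordan block has size 2 (the smallest k with rank((A + 3I)^k) = rank((A + 3I)^(k+1))).

So m_A(x) = (x + 3)^2.

m_A(x) = (x + 3)^2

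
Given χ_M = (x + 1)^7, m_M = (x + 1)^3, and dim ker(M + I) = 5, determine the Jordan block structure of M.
Jordan blocks: (-1, 3), (-1, 1), (-1, 1), (-1, 1), (-1, 1)

λ = -1: algebraic multiplicity 7 (exponent in χ_M), largest block size 3 (exponent in m_M), 5 blocks (geometric multiplicity). These force block sizes [3, 1, 1, 1, 1].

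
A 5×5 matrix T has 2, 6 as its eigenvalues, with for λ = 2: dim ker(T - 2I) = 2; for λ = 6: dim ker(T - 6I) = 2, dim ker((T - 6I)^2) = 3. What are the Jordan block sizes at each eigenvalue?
λ = 2: successive nullity increments [2] count blocks of size ≥ k; block sizes are [1, 1].
λ = 6: successive nullity increments [2, 1] count blocks of size ≥ k; block sizes are [2, 1].

Jordan blocks: (2, 1), (2, 1), (6, 2), (6, 1)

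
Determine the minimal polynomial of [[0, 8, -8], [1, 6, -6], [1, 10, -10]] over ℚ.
m_A(x) = x^2(x + 4)

The characteristic polynomial factors as x^2(x + 4). The minimal polynomial is ∏(x - λ)^{k_λ} where k_λ is the size of the largest Jordan block at λ.

For λ = -4: rank(A + 4I) = 2, and the largest Jordan block has size 1 (the smallest k with rank((A + 4I)^k) = rank((A + 4I)^(k+1))).
For λ = 0: rank(A) = 2, and the largest Jordan block has size 2 (the smallest k with rank(A^k) = rank(A^(k+1))).

So m_A(x) = x^2(x + 4).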